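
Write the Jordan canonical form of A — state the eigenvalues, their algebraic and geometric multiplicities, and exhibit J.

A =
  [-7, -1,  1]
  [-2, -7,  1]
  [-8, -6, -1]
J_3(-5)

The characteristic polynomial is
  det(x·I − A) = x^3 + 15*x^2 + 75*x + 125 = (x + 5)^3

Eigenvalues and multiplicities (the geometric multiplicity of λ is n − rank(A − λI), which equals the number of Jordan blocks for λ):
  λ = -5: algebraic multiplicity = 3, geometric multiplicity = 1

Determining the block sizes for each eigenvalue:
  λ = -5: one block (gm = 1), so the single block has size am = 3 → block sizes [3]

Assembling the blocks gives a Jordan form
J =
  [-5,  1,  0]
  [ 0, -5,  1]
  [ 0,  0, -5]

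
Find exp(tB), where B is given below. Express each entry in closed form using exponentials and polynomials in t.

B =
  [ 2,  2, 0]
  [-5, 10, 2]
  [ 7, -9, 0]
e^{tB} =
  [-3*t^2*exp(4*t) - 2*t*exp(4*t) + exp(4*t), 4*t^2*exp(4*t) + 2*t*exp(4*t), 2*t^2*exp(4*t)]
  [-3*t^2*exp(4*t) - 5*t*exp(4*t), 4*t^2*exp(4*t) + 6*t*exp(4*t) + exp(4*t), 2*t^2*exp(4*t) + 2*t*exp(4*t)]
  [3*t^2*exp(4*t)/2 + 7*t*exp(4*t), -2*t^2*exp(4*t) - 9*t*exp(4*t), -t^2*exp(4*t) - 4*t*exp(4*t) + exp(4*t)]

Strategy: write B = P · J · P⁻¹ where J is a Jordan canonical form, so e^{tB} = P · e^{tJ} · P⁻¹, and e^{tJ} can be computed block-by-block.

B has Jordan form
J =
  [4, 1, 0]
  [0, 4, 1]
  [0, 0, 4]
(up to reordering of blocks).

Per-block formulas:
  For a 3×3 Jordan block J_3(4): exp(t · J_3(4)) = e^(4t)·(I + t·N + (t^2/2)·N^2), where N is the 3×3 nilpotent shift.

After assembling e^{tJ} and conjugating by P, we get:

e^{tB} =
  [-3*t^2*exp(4*t) - 2*t*exp(4*t) + exp(4*t), 4*t^2*exp(4*t) + 2*t*exp(4*t), 2*t^2*exp(4*t)]
  [-3*t^2*exp(4*t) - 5*t*exp(4*t), 4*t^2*exp(4*t) + 6*t*exp(4*t) + exp(4*t), 2*t^2*exp(4*t) + 2*t*exp(4*t)]
  [3*t^2*exp(4*t)/2 + 7*t*exp(4*t), -2*t^2*exp(4*t) - 9*t*exp(4*t), -t^2*exp(4*t) - 4*t*exp(4*t) + exp(4*t)]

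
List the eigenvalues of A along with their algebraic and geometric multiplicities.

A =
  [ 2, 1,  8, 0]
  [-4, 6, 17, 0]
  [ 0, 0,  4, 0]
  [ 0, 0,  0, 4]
λ = 4: alg = 4, geom = 2

Step 1 — factor the characteristic polynomial to read off the algebraic multiplicities:
  χ_A(x) = (x - 4)^4

Step 2 — compute geometric multiplicities via the rank-nullity identity g(λ) = n − rank(A − λI):
  rank(A − (4)·I) = 2, so dim ker(A − (4)·I) = n − 2 = 2

Summary:
  λ = 4: algebraic multiplicity = 4, geometric multiplicity = 2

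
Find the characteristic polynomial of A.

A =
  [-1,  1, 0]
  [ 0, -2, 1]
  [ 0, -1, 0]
x^3 + 3*x^2 + 3*x + 1

Expanding det(x·I − A) (e.g. by cofactor expansion or by noting that A is similar to its Jordan form J, which has the same characteristic polynomial as A) gives
  χ_A(x) = x^3 + 3*x^2 + 3*x + 1
which factors as (x + 1)^3. The eigenvalues (with algebraic multiplicities) are λ = -1 with multiplicity 3.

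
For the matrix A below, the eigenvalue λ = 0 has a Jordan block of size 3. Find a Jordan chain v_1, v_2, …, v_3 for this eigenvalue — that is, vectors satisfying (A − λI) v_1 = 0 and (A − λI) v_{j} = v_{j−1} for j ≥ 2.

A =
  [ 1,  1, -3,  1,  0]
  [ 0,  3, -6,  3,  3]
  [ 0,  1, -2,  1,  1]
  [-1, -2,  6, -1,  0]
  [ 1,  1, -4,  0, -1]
A Jordan chain for λ = 0 of length 3:
v_1 = (-1, 0, 0, 1, -1)ᵀ
v_2 = (1, 3, 1, -2, 1)ᵀ
v_3 = (0, 1, 0, 0, 0)ᵀ

Let N = A − (0)·I. We want v_3 with N^3 v_3 = 0 but N^2 v_3 ≠ 0; then v_{j-1} := N · v_j for j = 3, …, 2.

Pick v_3 = (0, 1, 0, 0, 0)ᵀ.
Then v_2 = N · v_3 = (1, 3, 1, -2, 1)ᵀ.
Then v_1 = N · v_2 = (-1, 0, 0, 1, -1)ᵀ.

Sanity check: (A − (0)·I) v_1 = (0, 0, 0, 0, 0)ᵀ = 0. ✓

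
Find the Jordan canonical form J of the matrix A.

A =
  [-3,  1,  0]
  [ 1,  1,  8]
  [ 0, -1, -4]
J_3(-2)

The characteristic polynomial is
  det(x·I − A) = x^3 + 6*x^2 + 12*x + 8 = (x + 2)^3

Eigenvalues and multiplicities (the geometric multiplicity of λ is n − rank(A − λI), which equals the number of Jordan blocks for λ):
  λ = -2: algebraic multiplicity = 3, geometric multiplicity = 1

Determining the block sizes for each eigenvalue:
  λ = -2: one block (gm = 1), so the single block has size am = 3 → block sizes [3]

Assembling the blocks gives a Jordan form
J =
  [-2,  1,  0]
  [ 0, -2,  1]
  [ 0,  0, -2]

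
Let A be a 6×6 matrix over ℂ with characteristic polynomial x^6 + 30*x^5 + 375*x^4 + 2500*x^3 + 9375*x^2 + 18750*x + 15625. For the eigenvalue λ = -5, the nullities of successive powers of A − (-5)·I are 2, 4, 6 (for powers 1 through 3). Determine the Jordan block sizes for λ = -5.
Block sizes for λ = -5: [3, 3]

From the dimensions of kernels of powers, the number of Jordan blocks of size at least j is d_j − d_{j−1} where d_j = dim ker(N^j) (with d_0 = 0). Computing the differences gives [2, 2, 2].
The number of blocks of size exactly k is (#blocks of size ≥ k) − (#blocks of size ≥ k + 1), so the partition is: 2 block(s) of size 3.
In nonincreasing order the block sizes are [3, 3].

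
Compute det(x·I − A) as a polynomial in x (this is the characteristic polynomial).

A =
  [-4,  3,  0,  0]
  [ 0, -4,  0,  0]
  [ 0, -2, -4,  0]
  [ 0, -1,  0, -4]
x^4 + 16*x^3 + 96*x^2 + 256*x + 256

Expanding det(x·I − A) (e.g. by cofactor expansion or by noting that A is similar to its Jordan form J, which has the same characteristic polynomial as A) gives
  χ_A(x) = x^4 + 16*x^3 + 96*x^2 + 256*x + 256
which factors as (x + 4)^4. The eigenvalues (with algebraic multiplicities) are λ = -4 with multiplicity 4.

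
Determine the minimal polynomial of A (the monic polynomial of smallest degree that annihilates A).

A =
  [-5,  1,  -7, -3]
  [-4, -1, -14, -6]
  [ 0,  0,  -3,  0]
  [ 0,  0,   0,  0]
x^3 + 6*x^2 + 9*x

The characteristic polynomial is χ_A(x) = x*(x + 3)^3, so the eigenvalues are known. The minimal polynomial is
  m_A(x) = Π_λ (x − λ)^{k_λ}
where k_λ is the size of the *largest* Jordan block for λ (equivalently, the smallest k with (A − λI)^k v = 0 for every generalised eigenvector v of λ).

  λ = -3: largest Jordan block has size 2, contributing (x + 3)^2
  λ = 0: largest Jordan block has size 1, contributing (x − 0)

So m_A(x) = x*(x + 3)^2 = x^3 + 6*x^2 + 9*x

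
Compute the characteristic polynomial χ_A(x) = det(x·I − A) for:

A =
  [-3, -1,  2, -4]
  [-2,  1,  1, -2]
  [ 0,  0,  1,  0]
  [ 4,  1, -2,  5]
x^4 - 4*x^3 + 6*x^2 - 4*x + 1

Expanding det(x·I − A) (e.g. by cofactor expansion or by noting that A is similar to its Jordan form J, which has the same characteristic polynomial as A) gives
  χ_A(x) = x^4 - 4*x^3 + 6*x^2 - 4*x + 1
which factors as (x - 1)^4. The eigenvalues (with algebraic multiplicities) are λ = 1 with multiplicity 4.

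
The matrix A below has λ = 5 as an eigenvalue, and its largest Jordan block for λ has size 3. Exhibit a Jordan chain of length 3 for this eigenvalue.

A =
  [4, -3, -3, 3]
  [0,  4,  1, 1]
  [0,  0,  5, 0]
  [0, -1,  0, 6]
A Jordan chain for λ = 5 of length 3:
v_1 = (0, -1, 0, -1)ᵀ
v_2 = (-3, 1, 0, 0)ᵀ
v_3 = (0, 0, 1, 0)ᵀ

Let N = A − (5)·I. We want v_3 with N^3 v_3 = 0 but N^2 v_3 ≠ 0; then v_{j-1} := N · v_j for j = 3, …, 2.

Pick v_3 = (0, 0, 1, 0)ᵀ.
Then v_2 = N · v_3 = (-3, 1, 0, 0)ᵀ.
Then v_1 = N · v_2 = (0, -1, 0, -1)ᵀ.

Sanity check: (A − (5)·I) v_1 = (0, 0, 0, 0)ᵀ = 0. ✓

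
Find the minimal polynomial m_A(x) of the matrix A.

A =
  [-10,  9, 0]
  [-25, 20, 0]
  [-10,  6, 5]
x^2 - 10*x + 25

The characteristic polynomial is χ_A(x) = (x - 5)^3, so the eigenvalues are known. The minimal polynomial is
  m_A(x) = Π_λ (x − λ)^{k_λ}
where k_λ is the size of the *largest* Jordan block for λ (equivalently, the smallest k with (A − λI)^k v = 0 for every generalised eigenvector v of λ).

  λ = 5: largest Jordan block has size 2, contributing (x − 5)^2

So m_A(x) = (x - 5)^2 = x^2 - 10*x + 25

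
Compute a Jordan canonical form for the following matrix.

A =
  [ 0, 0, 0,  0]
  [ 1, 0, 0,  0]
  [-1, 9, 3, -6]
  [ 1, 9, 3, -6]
J_1(-3) ⊕ J_2(0) ⊕ J_1(0)

The characteristic polynomial is
  det(x·I − A) = x^4 + 3*x^3 = x^3*(x + 3)

Eigenvalues and multiplicities (the geometric multiplicity of λ is n − rank(A − λI), which equals the number of Jordan blocks for λ):
  λ = -3: algebraic multiplicity = 1, geometric multiplicity = 1
  λ = 0: algebraic multiplicity = 3, geometric multiplicity = 2

Determining the block sizes for each eigenvalue:
  λ = -3: one block (gm = 1), so the single block has size am = 1 → block sizes [1]
  λ = 0: 2 blocks summing to 3 forces exactly one block of size 2 and the rest size 1 → block sizes [2, 1]

Assembling the blocks gives a Jordan form
J =
  [-3, 0, 0, 0]
  [ 0, 0, 1, 0]
  [ 0, 0, 0, 0]
  [ 0, 0, 0, 0]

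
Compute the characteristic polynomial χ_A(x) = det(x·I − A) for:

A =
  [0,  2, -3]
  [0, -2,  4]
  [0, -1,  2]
x^3

Expanding det(x·I − A) (e.g. by cofactor expansion or by noting that A is similar to its Jordan form J, which has the same characteristic polynomial as A) gives
  χ_A(x) = x^3
which factors as x^3. The eigenvalues (with algebraic multiplicities) are λ = 0 with multiplicity 3.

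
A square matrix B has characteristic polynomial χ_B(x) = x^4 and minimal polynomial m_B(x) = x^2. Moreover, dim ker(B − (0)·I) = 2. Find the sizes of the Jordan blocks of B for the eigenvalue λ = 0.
Block sizes for λ = 0: [2, 2]

Step 1 — from the characteristic polynomial, algebraic multiplicity of λ = 0 is 4. From dim ker(B − (0)·I) = 2, there are exactly 2 Jordan blocks for λ = 0.
Step 2 — from the minimal polynomial, the factor (x − 0)^2 tells us the largest block for λ = 0 has size 2.
Step 3 — with total size 4, 2 blocks, and largest block 2, the block sizes (in nonincreasing order) are [2, 2].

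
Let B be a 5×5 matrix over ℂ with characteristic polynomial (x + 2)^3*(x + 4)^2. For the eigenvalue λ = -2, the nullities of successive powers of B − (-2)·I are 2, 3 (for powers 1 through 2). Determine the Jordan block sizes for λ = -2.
Block sizes for λ = -2: [2, 1]

From the dimensions of kernels of powers, the number of Jordan blocks of size at least j is d_j − d_{j−1} where d_j = dim ker(N^j) (with d_0 = 0). Computing the differences gives [2, 1].
The number of blocks of size exactly k is (#blocks of size ≥ k) − (#blocks of size ≥ k + 1), so the partition is: 1 block(s) of size 1, 1 block(s) of size 2.
In nonincreasing order the block sizes are [2, 1].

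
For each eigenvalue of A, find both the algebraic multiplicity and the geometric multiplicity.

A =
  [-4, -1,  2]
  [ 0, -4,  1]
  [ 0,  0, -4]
λ = -4: alg = 3, geom = 1

Step 1 — factor the characteristic polynomial to read off the algebraic multiplicities:
  χ_A(x) = (x + 4)^3

Step 2 — compute geometric multiplicities via the rank-nullity identity g(λ) = n − rank(A − λI):
  rank(A − (-4)·I) = 2, so dim ker(A − (-4)·I) = n − 2 = 1

Summary:
  λ = -4: algebraic multiplicity = 3, geometric multiplicity = 1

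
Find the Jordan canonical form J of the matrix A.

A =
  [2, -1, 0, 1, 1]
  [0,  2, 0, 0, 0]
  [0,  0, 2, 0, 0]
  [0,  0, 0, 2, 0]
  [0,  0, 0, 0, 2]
J_2(2) ⊕ J_1(2) ⊕ J_1(2) ⊕ J_1(2)

The characteristic polynomial is
  det(x·I − A) = x^5 - 10*x^4 + 40*x^3 - 80*x^2 + 80*x - 32 = (x - 2)^5

Eigenvalues and multiplicities (the geometric multiplicity of λ is n − rank(A − λI), which equals the number of Jordan blocks for λ):
  λ = 2: algebraic multiplicity = 5, geometric multiplicity = 4

Determining the block sizes for each eigenvalue:
  λ = 2: 4 blocks summing to 5 forces exactly one block of size 2 and the rest size 1 → block sizes [2, 1, 1, 1]

Assembling the blocks gives a Jordan form
J =
  [2, 1, 0, 0, 0]
  [0, 2, 0, 0, 0]
  [0, 0, 2, 0, 0]
  [0, 0, 0, 2, 0]
  [0, 0, 0, 0, 2]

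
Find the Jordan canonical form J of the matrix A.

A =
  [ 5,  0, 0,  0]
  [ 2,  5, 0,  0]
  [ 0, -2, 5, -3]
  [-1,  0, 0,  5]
J_3(5) ⊕ J_1(5)

The characteristic polynomial is
  det(x·I − A) = x^4 - 20*x^3 + 150*x^2 - 500*x + 625 = (x - 5)^4

Eigenvalues and multiplicities (the geometric multiplicity of λ is n − rank(A − λI), which equals the number of Jordan blocks for λ):
  λ = 5: algebraic multiplicity = 4, geometric multiplicity = 2

Determining the block sizes for each eigenvalue:
  λ = 5: with am = 4 and gm = 2, the partition is not yet determined (e.g. several partitions of 4 into 2 parts exist). Let N = A − (5)·I. Computing rank(N^1) = 2, rank(N^2) = 1, rank(N^3) = 0; the number of blocks of size ≥ j is rank(N^{j−1}) − rank(N^j), giving [2, 1, 1]. So we have 1 block(s) of size 3, 1 block(s) of size 1 → block sizes [3, 1]

Assembling the blocks gives a Jordan form
J =
  [5, 1, 0, 0]
  [0, 5, 1, 0]
  [0, 0, 5, 0]
  [0, 0, 0, 5]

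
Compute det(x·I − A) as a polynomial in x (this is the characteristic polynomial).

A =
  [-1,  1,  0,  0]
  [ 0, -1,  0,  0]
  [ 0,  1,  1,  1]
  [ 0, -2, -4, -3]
x^4 + 4*x^3 + 6*x^2 + 4*x + 1

Expanding det(x·I − A) (e.g. by cofactor expansion or by noting that A is similar to its Jordan form J, which has the same characteristic polynomial as A) gives
  χ_A(x) = x^4 + 4*x^3 + 6*x^2 + 4*x + 1
which factors as (x + 1)^4. The eigenvalues (with algebraic multiplicities) are λ = -1 with multiplicity 4.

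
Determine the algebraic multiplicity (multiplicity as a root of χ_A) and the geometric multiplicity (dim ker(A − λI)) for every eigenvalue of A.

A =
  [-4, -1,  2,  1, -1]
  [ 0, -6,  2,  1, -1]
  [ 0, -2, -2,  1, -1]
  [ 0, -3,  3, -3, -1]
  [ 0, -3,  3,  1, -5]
λ = -4: alg = 5, geom = 2

Step 1 — factor the characteristic polynomial to read off the algebraic multiplicities:
  χ_A(x) = (x + 4)^5

Step 2 — compute geometric multiplicities via the rank-nullity identity g(λ) = n − rank(A − λI):
  rank(A − (-4)·I) = 3, so dim ker(A − (-4)·I) = n − 3 = 2

Summary:
  λ = -4: algebraic multiplicity = 5, geometric multiplicity = 2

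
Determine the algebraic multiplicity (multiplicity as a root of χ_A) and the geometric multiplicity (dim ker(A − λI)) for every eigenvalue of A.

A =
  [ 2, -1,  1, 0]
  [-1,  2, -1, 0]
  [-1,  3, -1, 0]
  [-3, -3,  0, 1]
λ = 1: alg = 4, geom = 2

Step 1 — factor the characteristic polynomial to read off the algebraic multiplicities:
  χ_A(x) = (x - 1)^4

Step 2 — compute geometric multiplicities via the rank-nullity identity g(λ) = n − rank(A − λI):
  rank(A − (1)·I) = 2, so dim ker(A − (1)·I) = n − 2 = 2

Summary:
  λ = 1: algebraic multiplicity = 4, geometric multiplicity = 2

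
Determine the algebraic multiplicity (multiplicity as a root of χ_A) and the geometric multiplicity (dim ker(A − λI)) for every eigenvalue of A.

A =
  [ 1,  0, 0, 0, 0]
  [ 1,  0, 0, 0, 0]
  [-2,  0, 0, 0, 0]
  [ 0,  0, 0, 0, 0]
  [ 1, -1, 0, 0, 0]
λ = 0: alg = 4, geom = 3; λ = 1: alg = 1, geom = 1

Step 1 — factor the characteristic polynomial to read off the algebraic multiplicities:
  χ_A(x) = x^4*(x - 1)

Step 2 — compute geometric multiplicities via the rank-nullity identity g(λ) = n − rank(A − λI):
  rank(A − (0)·I) = 2, so dim ker(A − (0)·I) = n − 2 = 3
  rank(A − (1)·I) = 4, so dim ker(A − (1)·I) = n − 4 = 1

Summary:
  λ = 0: algebraic multiplicity = 4, geometric multiplicity = 3
  λ = 1: algebraic multiplicity = 1, geometric multiplicity = 1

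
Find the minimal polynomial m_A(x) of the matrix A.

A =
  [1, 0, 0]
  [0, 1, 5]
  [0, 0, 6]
x^2 - 7*x + 6

The characteristic polynomial is χ_A(x) = (x - 6)*(x - 1)^2, so the eigenvalues are known. The minimal polynomial is
  m_A(x) = Π_λ (x − λ)^{k_λ}
where k_λ is the size of the *largest* Jordan block for λ (equivalently, the smallest k with (A − λI)^k v = 0 for every generalised eigenvector v of λ).

  λ = 1: largest Jordan block has size 1, contributing (x − 1)
  λ = 6: largest Jordan block has size 1, contributing (x − 6)

So m_A(x) = (x - 6)*(x - 1) = x^2 - 7*x + 6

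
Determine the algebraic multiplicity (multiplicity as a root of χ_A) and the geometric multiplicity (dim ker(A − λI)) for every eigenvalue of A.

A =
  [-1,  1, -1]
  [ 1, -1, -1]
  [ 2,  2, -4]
λ = -2: alg = 3, geom = 2

Step 1 — factor the characteristic polynomial to read off the algebraic multiplicities:
  χ_A(x) = (x + 2)^3

Step 2 — compute geometric multiplicities via the rank-nullity identity g(λ) = n − rank(A − λI):
  rank(A − (-2)·I) = 1, so dim ker(A − (-2)·I) = n − 1 = 2

Summary:
  λ = -2: algebraic multiplicity = 3, geometric multiplicity = 2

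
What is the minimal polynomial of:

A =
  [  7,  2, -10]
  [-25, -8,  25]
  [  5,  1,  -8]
x^2 + 6*x + 9

The characteristic polynomial is χ_A(x) = (x + 3)^3, so the eigenvalues are known. The minimal polynomial is
  m_A(x) = Π_λ (x − λ)^{k_λ}
where k_λ is the size of the *largest* Jordan block for λ (equivalently, the smallest k with (A − λI)^k v = 0 for every generalised eigenvector v of λ).

  λ = -3: largest Jordan block has size 2, contributing (x + 3)^2

So m_A(x) = (x + 3)^2 = x^2 + 6*x + 9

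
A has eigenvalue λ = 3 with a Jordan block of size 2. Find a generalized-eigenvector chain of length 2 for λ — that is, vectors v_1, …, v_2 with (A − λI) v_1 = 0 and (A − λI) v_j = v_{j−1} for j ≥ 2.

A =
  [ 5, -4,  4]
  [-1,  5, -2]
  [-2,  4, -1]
A Jordan chain for λ = 3 of length 2:
v_1 = (2, -1, -2)ᵀ
v_2 = (1, 0, 0)ᵀ

Let N = A − (3)·I. We want v_2 with N^2 v_2 = 0 but N^1 v_2 ≠ 0; then v_{j-1} := N · v_j for j = 2, …, 2.

Pick v_2 = (1, 0, 0)ᵀ.
Then v_1 = N · v_2 = (2, -1, -2)ᵀ.

Sanity check: (A − (3)·I) v_1 = (0, 0, 0)ᵀ = 0. ✓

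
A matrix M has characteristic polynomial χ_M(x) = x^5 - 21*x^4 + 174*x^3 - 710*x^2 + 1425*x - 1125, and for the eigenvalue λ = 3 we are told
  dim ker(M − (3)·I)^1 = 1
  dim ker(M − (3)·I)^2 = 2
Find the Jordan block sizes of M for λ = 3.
Block sizes for λ = 3: [2]

From the dimensions of kernels of powers, the number of Jordan blocks of size at least j is d_j − d_{j−1} where d_j = dim ker(N^j) (with d_0 = 0). Computing the differences gives [1, 1].
The number of blocks of size exactly k is (#blocks of size ≥ k) − (#blocks of size ≥ k + 1), so the partition is: 1 block(s) of size 2.
In nonincreasing order the block sizes are [2].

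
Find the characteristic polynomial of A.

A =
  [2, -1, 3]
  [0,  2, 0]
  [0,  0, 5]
x^3 - 9*x^2 + 24*x - 20

Expanding det(x·I − A) (e.g. by cofactor expansion or by noting that A is similar to its Jordan form J, which has the same characteristic polynomial as A) gives
  χ_A(x) = x^3 - 9*x^2 + 24*x - 20
which factors as (x - 5)*(x - 2)^2. The eigenvalues (with algebraic multiplicities) are λ = 2 with multiplicity 2, λ = 5 with multiplicity 1.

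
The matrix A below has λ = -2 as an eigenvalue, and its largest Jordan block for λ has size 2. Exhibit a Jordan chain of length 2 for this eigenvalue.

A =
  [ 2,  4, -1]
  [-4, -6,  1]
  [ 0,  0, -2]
A Jordan chain for λ = -2 of length 2:
v_1 = (4, -4, 0)ᵀ
v_2 = (1, 0, 0)ᵀ

Let N = A − (-2)·I. We want v_2 with N^2 v_2 = 0 but N^1 v_2 ≠ 0; then v_{j-1} := N · v_j for j = 2, …, 2.

Pick v_2 = (1, 0, 0)ᵀ.
Then v_1 = N · v_2 = (4, -4, 0)ᵀ.

Sanity check: (A − (-2)·I) v_1 = (0, 0, 0)ᵀ = 0. ✓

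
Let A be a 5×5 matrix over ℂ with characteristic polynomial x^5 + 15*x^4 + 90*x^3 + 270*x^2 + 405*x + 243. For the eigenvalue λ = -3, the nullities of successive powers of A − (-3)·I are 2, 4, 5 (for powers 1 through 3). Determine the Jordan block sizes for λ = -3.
Block sizes for λ = -3: [3, 2]

From the dimensions of kernels of powers, the number of Jordan blocks of size at least j is d_j − d_{j−1} where d_j = dim ker(N^j) (with d_0 = 0). Computing the differences gives [2, 2, 1].
The number of blocks of size exactly k is (#blocks of size ≥ k) − (#blocks of size ≥ k + 1), so the partition is: 1 block(s) of size 2, 1 block(s) of size 3.
In nonincreasing order the block sizes are [3, 2].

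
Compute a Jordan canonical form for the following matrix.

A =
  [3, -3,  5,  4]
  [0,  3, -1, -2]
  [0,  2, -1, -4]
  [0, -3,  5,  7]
J_3(3) ⊕ J_1(3)

The characteristic polynomial is
  det(x·I − A) = x^4 - 12*x^3 + 54*x^2 - 108*x + 81 = (x - 3)^4

Eigenvalues and multiplicities (the geometric multiplicity of λ is n − rank(A − λI), which equals the number of Jordan blocks for λ):
  λ = 3: algebraic multiplicity = 4, geometric multiplicity = 2

Determining the block sizes for each eigenvalue:
  λ = 3: with am = 4 and gm = 2, the partition is not yet determined (e.g. several partitions of 4 into 2 parts exist). Let N = A − (3)·I. Computing rank(N^1) = 2, rank(N^2) = 1, rank(N^3) = 0; the number of blocks of size ≥ j is rank(N^{j−1}) − rank(N^j), giving [2, 1, 1]. So we have 1 block(s) of size 3, 1 block(s) of size 1 → block sizes [3, 1]

Assembling the blocks gives a Jordan form
J =
  [3, 1, 0, 0]
  [0, 3, 1, 0]
  [0, 0, 3, 0]
  [0, 0, 0, 3]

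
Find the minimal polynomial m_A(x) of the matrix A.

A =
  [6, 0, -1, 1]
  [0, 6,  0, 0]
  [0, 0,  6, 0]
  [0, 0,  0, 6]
x^2 - 12*x + 36

The characteristic polynomial is χ_A(x) = (x - 6)^4, so the eigenvalues are known. The minimal polynomial is
  m_A(x) = Π_λ (x − λ)^{k_λ}
where k_λ is the size of the *largest* Jordan block for λ (equivalently, the smallest k with (A − λI)^k v = 0 for every generalised eigenvector v of λ).

  λ = 6: largest Jordan block has size 2, contributing (x − 6)^2

So m_A(x) = (x - 6)^2 = x^2 - 12*x + 36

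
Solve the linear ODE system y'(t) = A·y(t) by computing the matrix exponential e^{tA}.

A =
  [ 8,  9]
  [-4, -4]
e^{tA} =
  [6*t*exp(2*t) + exp(2*t), 9*t*exp(2*t)]
  [-4*t*exp(2*t), -6*t*exp(2*t) + exp(2*t)]

Strategy: write A = P · J · P⁻¹ where J is a Jordan canonical form, so e^{tA} = P · e^{tJ} · P⁻¹, and e^{tJ} can be computed block-by-block.

A has Jordan form
J =
  [2, 1]
  [0, 2]
(up to reordering of blocks).

Per-block formulas:
  For a 2×2 Jordan block J_2(2): exp(t · J_2(2)) = e^(2t)·(I + t·N), where N is the 2×2 nilpotent shift.

After assembling e^{tJ} and conjugating by P, we get:

e^{tA} =
  [6*t*exp(2*t) + exp(2*t), 9*t*exp(2*t)]
  [-4*t*exp(2*t), -6*t*exp(2*t) + exp(2*t)]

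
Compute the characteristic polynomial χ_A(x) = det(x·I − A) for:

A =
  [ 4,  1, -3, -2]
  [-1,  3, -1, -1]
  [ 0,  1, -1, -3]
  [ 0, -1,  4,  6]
x^4 - 12*x^3 + 54*x^2 - 108*x + 81

Expanding det(x·I − A) (e.g. by cofactor expansion or by noting that A is similar to its Jordan form J, which has the same characteristic polynomial as A) gives
  χ_A(x) = x^4 - 12*x^3 + 54*x^2 - 108*x + 81
which factors as (x - 3)^4. The eigenvalues (with algebraic multiplicities) are λ = 3 with multiplicity 4.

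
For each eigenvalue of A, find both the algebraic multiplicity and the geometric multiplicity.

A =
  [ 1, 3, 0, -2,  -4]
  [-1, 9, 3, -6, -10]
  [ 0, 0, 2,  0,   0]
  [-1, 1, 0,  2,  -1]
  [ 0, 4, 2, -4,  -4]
λ = 2: alg = 5, geom = 2

Step 1 — factor the characteristic polynomial to read off the algebraic multiplicities:
  χ_A(x) = (x - 2)^5

Step 2 — compute geometric multiplicities via the rank-nullity identity g(λ) = n − rank(A − λI):
  rank(A − (2)·I) = 3, so dim ker(A − (2)·I) = n − 3 = 2

Summary:
  λ = 2: algebraic multiplicity = 5, geometric multiplicity = 2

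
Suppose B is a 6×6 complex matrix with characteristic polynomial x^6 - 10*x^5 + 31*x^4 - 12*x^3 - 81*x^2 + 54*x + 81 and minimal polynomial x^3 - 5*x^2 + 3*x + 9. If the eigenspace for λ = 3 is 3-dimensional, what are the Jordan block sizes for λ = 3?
Block sizes for λ = 3: [2, 1, 1]

Step 1 — from the characteristic polynomial, algebraic multiplicity of λ = 3 is 4. From dim ker(B − (3)·I) = 3, there are exactly 3 Jordan blocks for λ = 3.
Step 2 — from the minimal polynomial, the factor (x − 3)^2 tells us the largest block for λ = 3 has size 2.
Step 3 — with total size 4, 3 blocks, and largest block 2, the block sizes (in nonincreasing order) are [2, 1, 1].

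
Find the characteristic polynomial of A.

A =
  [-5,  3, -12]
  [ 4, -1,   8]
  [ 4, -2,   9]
x^3 - 3*x^2 + 3*x - 1

Expanding det(x·I − A) (e.g. by cofactor expansion or by noting that A is similar to its Jordan form J, which has the same characteristic polynomial as A) gives
  χ_A(x) = x^3 - 3*x^2 + 3*x - 1
which factors as (x - 1)^3. The eigenvalues (with algebraic multiplicities) are λ = 1 with multiplicity 3.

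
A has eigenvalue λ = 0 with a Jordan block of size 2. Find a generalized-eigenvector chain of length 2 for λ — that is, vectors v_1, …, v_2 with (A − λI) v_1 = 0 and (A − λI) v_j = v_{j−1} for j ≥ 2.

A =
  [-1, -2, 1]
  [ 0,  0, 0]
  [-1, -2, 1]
A Jordan chain for λ = 0 of length 2:
v_1 = (-1, 0, -1)ᵀ
v_2 = (1, 0, 0)ᵀ

Let N = A − (0)·I. We want v_2 with N^2 v_2 = 0 but N^1 v_2 ≠ 0; then v_{j-1} := N · v_j for j = 2, …, 2.

Pick v_2 = (1, 0, 0)ᵀ.
Then v_1 = N · v_2 = (-1, 0, -1)ᵀ.

Sanity check: (A − (0)·I) v_1 = (0, 0, 0)ᵀ = 0. ✓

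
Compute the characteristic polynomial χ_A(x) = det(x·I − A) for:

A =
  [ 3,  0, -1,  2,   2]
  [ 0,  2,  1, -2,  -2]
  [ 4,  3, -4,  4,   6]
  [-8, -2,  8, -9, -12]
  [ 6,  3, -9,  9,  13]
x^5 - 5*x^4 + 10*x^3 - 10*x^2 + 5*x - 1

Expanding det(x·I − A) (e.g. by cofactor expansion or by noting that A is similar to its Jordan form J, which has the same characteristic polynomial as A) gives
  χ_A(x) = x^5 - 5*x^4 + 10*x^3 - 10*x^2 + 5*x - 1
which factors as (x - 1)^5. The eigenvalues (with algebraic multiplicities) are λ = 1 with multiplicity 5.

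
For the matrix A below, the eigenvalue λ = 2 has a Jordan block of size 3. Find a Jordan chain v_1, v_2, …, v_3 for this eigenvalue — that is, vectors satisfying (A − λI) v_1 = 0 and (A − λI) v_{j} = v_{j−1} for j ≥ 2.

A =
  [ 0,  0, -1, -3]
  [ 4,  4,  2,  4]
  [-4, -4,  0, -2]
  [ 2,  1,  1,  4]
A Jordan chain for λ = 2 of length 3:
v_1 = (2, 0, -4, 0)ᵀ
v_2 = (-2, 4, -4, 2)ᵀ
v_3 = (1, 0, 0, 0)ᵀ

Let N = A − (2)·I. We want v_3 with N^3 v_3 = 0 but N^2 v_3 ≠ 0; then v_{j-1} := N · v_j for j = 3, …, 2.

Pick v_3 = (1, 0, 0, 0)ᵀ.
Then v_2 = N · v_3 = (-2, 4, -4, 2)ᵀ.
Then v_1 = N · v_2 = (2, 0, -4, 0)ᵀ.

Sanity check: (A − (2)·I) v_1 = (0, 0, 0, 0)ᵀ = 0. ✓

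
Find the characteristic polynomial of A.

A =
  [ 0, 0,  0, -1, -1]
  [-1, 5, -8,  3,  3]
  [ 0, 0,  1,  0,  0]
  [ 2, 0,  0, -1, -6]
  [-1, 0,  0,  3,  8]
x^5 - 13*x^4 + 58*x^3 - 106*x^2 + 85*x - 25

Expanding det(x·I − A) (e.g. by cofactor expansion or by noting that A is similar to its Jordan form J, which has the same characteristic polynomial as A) gives
  χ_A(x) = x^5 - 13*x^4 + 58*x^3 - 106*x^2 + 85*x - 25
which factors as (x - 5)^2*(x - 1)^3. The eigenvalues (with algebraic multiplicities) are λ = 1 with multiplicity 3, λ = 5 with multiplicity 2.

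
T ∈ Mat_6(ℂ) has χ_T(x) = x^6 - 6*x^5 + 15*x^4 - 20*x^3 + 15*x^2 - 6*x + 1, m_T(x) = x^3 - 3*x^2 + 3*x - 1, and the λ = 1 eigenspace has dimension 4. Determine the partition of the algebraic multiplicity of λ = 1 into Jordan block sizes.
Block sizes for λ = 1: [3, 1, 1, 1]

Step 1 — from the characteristic polynomial, algebraic multiplicity of λ = 1 is 6. From dim ker(T − (1)·I) = 4, there are exactly 4 Jordan blocks for λ = 1.
Step 2 — from the minimal polynomial, the factor (x − 1)^3 tells us the largest block for λ = 1 has size 3.
Step 3 — with total size 6, 4 blocks, and largest block 3, the block sizes (in nonincreasing order) are [3, 1, 1, 1].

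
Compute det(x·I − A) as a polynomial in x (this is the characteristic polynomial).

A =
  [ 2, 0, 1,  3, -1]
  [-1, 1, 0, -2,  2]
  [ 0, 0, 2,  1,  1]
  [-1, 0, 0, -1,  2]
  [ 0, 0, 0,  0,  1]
x^5 - 5*x^4 + 10*x^3 - 10*x^2 + 5*x - 1

Expanding det(x·I − A) (e.g. by cofactor expansion or by noting that A is similar to its Jordan form J, which has the same characteristic polynomial as A) gives
  χ_A(x) = x^5 - 5*x^4 + 10*x^3 - 10*x^2 + 5*x - 1
which factors as (x - 1)^5. The eigenvalues (with algebraic multiplicities) are λ = 1 with multiplicity 5.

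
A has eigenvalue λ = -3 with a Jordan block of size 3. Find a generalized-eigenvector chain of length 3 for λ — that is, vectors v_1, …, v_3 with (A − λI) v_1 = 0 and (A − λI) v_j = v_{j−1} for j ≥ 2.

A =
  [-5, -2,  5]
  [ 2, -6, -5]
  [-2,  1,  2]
A Jordan chain for λ = -3 of length 3:
v_1 = (-10, 0, -4)ᵀ
v_2 = (-2, 2, -2)ᵀ
v_3 = (1, 0, 0)ᵀ

Let N = A − (-3)·I. We want v_3 with N^3 v_3 = 0 but N^2 v_3 ≠ 0; then v_{j-1} := N · v_j for j = 3, …, 2.

Pick v_3 = (1, 0, 0)ᵀ.
Then v_2 = N · v_3 = (-2, 2, -2)ᵀ.
Then v_1 = N · v_2 = (-10, 0, -4)ᵀ.

Sanity check: (A − (-3)·I) v_1 = (0, 0, 0)ᵀ = 0. ✓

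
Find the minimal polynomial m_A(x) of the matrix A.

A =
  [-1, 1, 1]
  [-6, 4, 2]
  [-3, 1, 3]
x^2 - 4*x + 4

The characteristic polynomial is χ_A(x) = (x - 2)^3, so the eigenvalues are known. The minimal polynomial is
  m_A(x) = Π_λ (x − λ)^{k_λ}
where k_λ is the size of the *largest* Jordan block for λ (equivalently, the smallest k with (A − λI)^k v = 0 for every generalised eigenvector v of λ).

  λ = 2: largest Jordan block has size 2, contributing (x − 2)^2

So m_A(x) = (x - 2)^2 = x^2 - 4*x + 4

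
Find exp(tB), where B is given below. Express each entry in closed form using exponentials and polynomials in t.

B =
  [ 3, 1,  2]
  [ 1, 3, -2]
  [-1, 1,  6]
e^{tB} =
  [-t*exp(4*t) + exp(4*t), t*exp(4*t), 2*t*exp(4*t)]
  [t*exp(4*t), -t*exp(4*t) + exp(4*t), -2*t*exp(4*t)]
  [-t*exp(4*t), t*exp(4*t), 2*t*exp(4*t) + exp(4*t)]

Strategy: write B = P · J · P⁻¹ where J is a Jordan canonical form, so e^{tB} = P · e^{tJ} · P⁻¹, and e^{tJ} can be computed block-by-block.

B has Jordan form
J =
  [4, 1, 0]
  [0, 4, 0]
  [0, 0, 4]
(up to reordering of blocks).

Per-block formulas:
  For a 2×2 Jordan block J_2(4): exp(t · J_2(4)) = e^(4t)·(I + t·N), where N is the 2×2 nilpotent shift.
  For a 1×1 block at λ = 4: exp(t · [4]) = [e^(4t)].

After assembling e^{tJ} and conjugating by P, we get:

e^{tB} =
  [-t*exp(4*t) + exp(4*t), t*exp(4*t), 2*t*exp(4*t)]
  [t*exp(4*t), -t*exp(4*t) + exp(4*t), -2*t*exp(4*t)]
  [-t*exp(4*t), t*exp(4*t), 2*t*exp(4*t) + exp(4*t)]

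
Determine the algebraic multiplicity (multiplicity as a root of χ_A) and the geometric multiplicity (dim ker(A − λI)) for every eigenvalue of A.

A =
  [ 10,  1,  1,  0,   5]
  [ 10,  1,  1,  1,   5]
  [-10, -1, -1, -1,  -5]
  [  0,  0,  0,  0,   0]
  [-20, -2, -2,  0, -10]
λ = 0: alg = 5, geom = 3

Step 1 — factor the characteristic polynomial to read off the algebraic multiplicities:
  χ_A(x) = x^5

Step 2 — compute geometric multiplicities via the rank-nullity identity g(λ) = n − rank(A − λI):
  rank(A − (0)·I) = 2, so dim ker(A − (0)·I) = n − 2 = 3

Summary:
  λ = 0: algebraic multiplicity = 5, geometric multiplicity = 3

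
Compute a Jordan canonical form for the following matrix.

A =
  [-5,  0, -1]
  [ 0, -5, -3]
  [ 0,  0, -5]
J_2(-5) ⊕ J_1(-5)

The characteristic polynomial is
  det(x·I − A) = x^3 + 15*x^2 + 75*x + 125 = (x + 5)^3

Eigenvalues and multiplicities (the geometric multiplicity of λ is n − rank(A − λI), which equals the number of Jordan blocks for λ):
  λ = -5: algebraic multiplicity = 3, geometric multiplicity = 2

Determining the block sizes for each eigenvalue:
  λ = -5: 2 blocks summing to 3 forces exactly one block of size 2 and the rest size 1 → block sizes [2, 1]

Assembling the blocks gives a Jordan form
J =
  [-5,  1,  0]
  [ 0, -5,  0]
  [ 0,  0, -5]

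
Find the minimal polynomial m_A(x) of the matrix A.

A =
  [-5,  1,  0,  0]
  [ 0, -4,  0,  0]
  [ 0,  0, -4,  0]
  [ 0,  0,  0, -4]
x^2 + 9*x + 20

The characteristic polynomial is χ_A(x) = (x + 4)^3*(x + 5), so the eigenvalues are known. The minimal polynomial is
  m_A(x) = Π_λ (x − λ)^{k_λ}
where k_λ is the size of the *largest* Jordan block for λ (equivalently, the smallest k with (A − λI)^k v = 0 for every generalised eigenvector v of λ).

  λ = -5: largest Jordan block has size 1, contributing (x + 5)
  λ = -4: largest Jordan block has size 1, contributing (x + 4)

So m_A(x) = (x + 4)*(x + 5) = x^2 + 9*x + 20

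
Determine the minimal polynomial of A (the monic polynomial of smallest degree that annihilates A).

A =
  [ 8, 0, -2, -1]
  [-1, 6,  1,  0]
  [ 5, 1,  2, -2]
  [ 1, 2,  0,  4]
x^3 - 15*x^2 + 75*x - 125

The characteristic polynomial is χ_A(x) = (x - 5)^4, so the eigenvalues are known. The minimal polynomial is
  m_A(x) = Π_λ (x − λ)^{k_λ}
where k_λ is the size of the *largest* Jordan block for λ (equivalently, the smallest k with (A − λI)^k v = 0 for every generalised eigenvector v of λ).

  λ = 5: largest Jordan block has size 3, contributing (x − 5)^3

So m_A(x) = (x - 5)^3 = x^3 - 15*x^2 + 75*x - 125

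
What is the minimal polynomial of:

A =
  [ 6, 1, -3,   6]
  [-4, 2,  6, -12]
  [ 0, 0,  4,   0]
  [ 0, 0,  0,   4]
x^2 - 8*x + 16

The characteristic polynomial is χ_A(x) = (x - 4)^4, so the eigenvalues are known. The minimal polynomial is
  m_A(x) = Π_λ (x − λ)^{k_λ}
where k_λ is the size of the *largest* Jordan block for λ (equivalently, the smallest k with (A − λI)^k v = 0 for every generalised eigenvector v of λ).

  λ = 4: largest Jordan block has size 2, contributing (x − 4)^2

So m_A(x) = (x - 4)^2 = x^2 - 8*x + 16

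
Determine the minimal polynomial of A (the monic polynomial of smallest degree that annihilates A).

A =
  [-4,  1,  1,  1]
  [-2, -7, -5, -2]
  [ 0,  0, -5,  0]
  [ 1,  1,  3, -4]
x^3 + 15*x^2 + 75*x + 125

The characteristic polynomial is χ_A(x) = (x + 5)^4, so the eigenvalues are known. The minimal polynomial is
  m_A(x) = Π_λ (x − λ)^{k_λ}
where k_λ is the size of the *largest* Jordan block for λ (equivalently, the smallest k with (A − λI)^k v = 0 for every generalised eigenvector v of λ).

  λ = -5: largest Jordan block has size 3, contributing (x + 5)^3

So m_A(x) = (x + 5)^3 = x^3 + 15*x^2 + 75*x + 125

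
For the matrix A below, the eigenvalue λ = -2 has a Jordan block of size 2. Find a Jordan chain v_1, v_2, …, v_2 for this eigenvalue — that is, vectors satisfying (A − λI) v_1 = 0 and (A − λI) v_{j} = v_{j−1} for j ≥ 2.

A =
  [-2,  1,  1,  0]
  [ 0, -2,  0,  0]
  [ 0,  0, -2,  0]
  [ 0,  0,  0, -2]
A Jordan chain for λ = -2 of length 2:
v_1 = (1, 0, 0, 0)ᵀ
v_2 = (0, 1, 0, 0)ᵀ

Let N = A − (-2)·I. We want v_2 with N^2 v_2 = 0 but N^1 v_2 ≠ 0; then v_{j-1} := N · v_j for j = 2, …, 2.

Pick v_2 = (0, 1, 0, 0)ᵀ.
Then v_1 = N · v_2 = (1, 0, 0, 0)ᵀ.

Sanity check: (A − (-2)·I) v_1 = (0, 0, 0, 0)ᵀ = 0. ✓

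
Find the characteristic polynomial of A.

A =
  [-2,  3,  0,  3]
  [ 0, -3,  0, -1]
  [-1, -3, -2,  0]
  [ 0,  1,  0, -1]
x^4 + 8*x^3 + 24*x^2 + 32*x + 16

Expanding det(x·I − A) (e.g. by cofactor expansion or by noting that A is similar to its Jordan form J, which has the same characteristic polynomial as A) gives
  χ_A(x) = x^4 + 8*x^3 + 24*x^2 + 32*x + 16
which factors as (x + 2)^4. The eigenvalues (with algebraic multiplicities) are λ = -2 with multiplicity 4.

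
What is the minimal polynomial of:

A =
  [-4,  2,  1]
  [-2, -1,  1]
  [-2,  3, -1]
x^3 + 6*x^2 + 12*x + 8

The characteristic polynomial is χ_A(x) = (x + 2)^3, so the eigenvalues are known. The minimal polynomial is
  m_A(x) = Π_λ (x − λ)^{k_λ}
where k_λ is the size of the *largest* Jordan block for λ (equivalently, the smallest k with (A − λI)^k v = 0 for every generalised eigenvector v of λ).

  λ = -2: largest Jordan block has size 3, contributing (x + 2)^3

So m_A(x) = (x + 2)^3 = x^3 + 6*x^2 + 12*x + 8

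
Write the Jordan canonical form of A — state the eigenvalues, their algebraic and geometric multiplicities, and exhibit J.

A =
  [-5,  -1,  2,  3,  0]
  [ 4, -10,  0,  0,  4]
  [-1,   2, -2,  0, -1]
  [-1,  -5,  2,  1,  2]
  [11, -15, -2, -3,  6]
J_2(-2) ⊕ J_2(-2) ⊕ J_1(-2)

The characteristic polynomial is
  det(x·I − A) = x^5 + 10*x^4 + 40*x^3 + 80*x^2 + 80*x + 32 = (x + 2)^5

Eigenvalues and multiplicities (the geometric multiplicity of λ is n − rank(A − λI), which equals the number of Jordan blocks for λ):
  λ = -2: algebraic multiplicity = 5, geometric multiplicity = 3

Determining the block sizes for each eigenvalue:
  λ = -2: with am = 5 and gm = 3, the partition is not yet determined (e.g. several partitions of 5 into 3 parts exist). Let N = A − (-2)·I. Computing rank(N^1) = 2, rank(N^2) = 0; the number of blocks of size ≥ j is rank(N^{j−1}) − rank(N^j), giving [3, 2]. So we have 2 block(s) of size 2, 1 block(s) of size 1 → block sizes [2, 2, 1]

Assembling the blocks gives a Jordan form
J =
  [-2,  1,  0,  0,  0]
  [ 0, -2,  0,  0,  0]
  [ 0,  0, -2,  1,  0]
  [ 0,  0,  0, -2,  0]
  [ 0,  0,  0,  0, -2]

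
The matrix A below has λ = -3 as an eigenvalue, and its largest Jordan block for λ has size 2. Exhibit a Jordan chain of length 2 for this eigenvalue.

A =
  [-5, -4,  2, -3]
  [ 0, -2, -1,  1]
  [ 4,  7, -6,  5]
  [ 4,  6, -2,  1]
A Jordan chain for λ = -3 of length 2:
v_1 = (-2, 0, 4, 4)ᵀ
v_2 = (1, 0, 0, 0)ᵀ

Let N = A − (-3)·I. We want v_2 with N^2 v_2 = 0 but N^1 v_2 ≠ 0; then v_{j-1} := N · v_j for j = 2, …, 2.

Pick v_2 = (1, 0, 0, 0)ᵀ.
Then v_1 = N · v_2 = (-2, 0, 4, 4)ᵀ.

Sanity check: (A − (-3)·I) v_1 = (0, 0, 0, 0)ᵀ = 0. ✓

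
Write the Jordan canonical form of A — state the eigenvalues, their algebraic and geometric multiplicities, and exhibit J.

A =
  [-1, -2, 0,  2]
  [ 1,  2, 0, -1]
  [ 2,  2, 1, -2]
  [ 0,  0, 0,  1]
J_1(0) ⊕ J_1(1) ⊕ J_1(1) ⊕ J_1(1)

The characteristic polynomial is
  det(x·I − A) = x^4 - 3*x^3 + 3*x^2 - x = x*(x - 1)^3

Eigenvalues and multiplicities (the geometric multiplicity of λ is n − rank(A − λI), which equals the number of Jordan blocks for λ):
  λ = 0: algebraic multiplicity = 1, geometric multiplicity = 1
  λ = 1: algebraic multiplicity = 3, geometric multiplicity = 3

Determining the block sizes for each eigenvalue:
  λ = 0: one block (gm = 1), so the single block has size am = 1 → block sizes [1]
  λ = 1: gm = am = 3, so every block has size 1 → block sizes [1, 1, 1]

Assembling the blocks gives a Jordan form
J =
  [0, 0, 0, 0]
  [0, 1, 0, 0]
  [0, 0, 1, 0]
  [0, 0, 0, 1]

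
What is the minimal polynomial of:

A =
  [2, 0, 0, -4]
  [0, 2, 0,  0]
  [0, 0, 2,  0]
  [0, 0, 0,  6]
x^2 - 8*x + 12

The characteristic polynomial is χ_A(x) = (x - 6)*(x - 2)^3, so the eigenvalues are known. The minimal polynomial is
  m_A(x) = Π_λ (x − λ)^{k_λ}
where k_λ is the size of the *largest* Jordan block for λ (equivalently, the smallest k with (A − λI)^k v = 0 for every generalised eigenvector v of λ).

  λ = 2: largest Jordan block has size 1, contributing (x − 2)
  λ = 6: largest Jordan block has size 1, contributing (x − 6)

So m_A(x) = (x - 6)*(x - 2) = x^2 - 8*x + 12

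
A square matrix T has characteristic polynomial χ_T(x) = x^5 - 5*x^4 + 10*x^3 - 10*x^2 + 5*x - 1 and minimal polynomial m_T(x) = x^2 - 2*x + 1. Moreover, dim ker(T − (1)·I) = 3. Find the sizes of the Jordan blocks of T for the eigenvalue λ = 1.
Block sizes for λ = 1: [2, 2, 1]

Step 1 — from the characteristic polynomial, algebraic multiplicity of λ = 1 is 5. From dim ker(T − (1)·I) = 3, there are exactly 3 Jordan blocks for λ = 1.
Step 2 — from the minimal polynomial, the factor (x − 1)^2 tells us the largest block for λ = 1 has size 2.
Step 3 — with total size 5, 3 blocks, and largest block 2, the block sizes (in nonincreasing order) are [2, 2, 1].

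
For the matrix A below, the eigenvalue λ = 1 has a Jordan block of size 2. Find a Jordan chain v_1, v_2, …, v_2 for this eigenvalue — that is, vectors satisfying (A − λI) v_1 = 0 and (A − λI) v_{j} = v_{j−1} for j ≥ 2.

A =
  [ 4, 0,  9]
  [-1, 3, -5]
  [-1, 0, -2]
A Jordan chain for λ = 1 of length 2:
v_1 = (3, -1, -1)ᵀ
v_2 = (1, 0, 0)ᵀ

Let N = A − (1)·I. We want v_2 with N^2 v_2 = 0 but N^1 v_2 ≠ 0; then v_{j-1} := N · v_j for j = 2, …, 2.

Pick v_2 = (1, 0, 0)ᵀ.
Then v_1 = N · v_2 = (3, -1, -1)ᵀ.

Sanity check: (A − (1)·I) v_1 = (0, 0, 0)ᵀ = 0. ✓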